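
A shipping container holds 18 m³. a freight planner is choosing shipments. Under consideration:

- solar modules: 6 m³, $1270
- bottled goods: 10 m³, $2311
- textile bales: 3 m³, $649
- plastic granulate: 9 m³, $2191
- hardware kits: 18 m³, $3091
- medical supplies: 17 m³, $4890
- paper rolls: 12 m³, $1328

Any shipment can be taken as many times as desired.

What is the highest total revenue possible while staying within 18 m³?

The ratio ordering already packs tightly: medical supplies, 17 m³, 4890.

4890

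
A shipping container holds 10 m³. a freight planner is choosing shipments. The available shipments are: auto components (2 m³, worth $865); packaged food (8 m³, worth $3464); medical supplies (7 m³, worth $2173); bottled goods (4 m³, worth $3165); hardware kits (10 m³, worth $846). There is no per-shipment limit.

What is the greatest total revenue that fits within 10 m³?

Density check — bottled goods 791.25, packaged food 433.00, auto components 432.50, medical supplies 310.43 are the best per m³.
Taking auto components + 2×bottled goods: 10 m³ used, 7195 in revenue.

7195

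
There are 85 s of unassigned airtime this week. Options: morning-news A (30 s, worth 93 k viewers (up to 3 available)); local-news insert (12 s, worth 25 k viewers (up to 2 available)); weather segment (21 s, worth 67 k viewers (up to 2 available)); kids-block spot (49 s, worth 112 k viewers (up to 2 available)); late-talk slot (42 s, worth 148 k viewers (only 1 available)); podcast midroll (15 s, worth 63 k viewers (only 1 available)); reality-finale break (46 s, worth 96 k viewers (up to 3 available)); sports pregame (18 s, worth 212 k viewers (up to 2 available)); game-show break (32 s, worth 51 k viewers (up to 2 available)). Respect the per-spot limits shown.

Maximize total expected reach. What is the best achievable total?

580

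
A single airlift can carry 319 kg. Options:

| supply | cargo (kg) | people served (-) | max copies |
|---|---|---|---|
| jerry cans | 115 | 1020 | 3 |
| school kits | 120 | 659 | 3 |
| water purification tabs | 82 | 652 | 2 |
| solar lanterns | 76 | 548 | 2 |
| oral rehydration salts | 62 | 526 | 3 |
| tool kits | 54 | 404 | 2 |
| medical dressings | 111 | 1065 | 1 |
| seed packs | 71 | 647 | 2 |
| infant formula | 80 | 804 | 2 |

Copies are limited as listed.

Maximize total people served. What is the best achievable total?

Taking the top-ratio supplies first gives medical dressings + 2×infant formula for 2673 (271 kg).
The 80 kg tied up in infant formula is better spent on 2×oral rehydration salts — total rises to 2921 (315 kg).

2921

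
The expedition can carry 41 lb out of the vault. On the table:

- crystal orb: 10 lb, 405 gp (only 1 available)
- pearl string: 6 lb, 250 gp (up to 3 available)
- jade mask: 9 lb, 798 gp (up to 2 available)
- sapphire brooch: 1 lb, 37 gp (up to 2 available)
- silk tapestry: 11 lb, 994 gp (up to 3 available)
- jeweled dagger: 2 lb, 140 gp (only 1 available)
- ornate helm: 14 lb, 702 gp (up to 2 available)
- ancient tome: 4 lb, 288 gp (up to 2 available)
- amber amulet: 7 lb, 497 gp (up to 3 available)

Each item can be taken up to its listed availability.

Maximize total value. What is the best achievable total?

3621

A density-first pass picks 3×silk tapestry + 2×ancient tome — 3558 at 41 lb.
Dropping silk tapestry and 2×ancient tome frees 19 lb; slotting in 2×jade mask + sapphire brooch (19 lb) lifts the total to 3621 at 41 lb.
No other feasible combination exceeds 3621.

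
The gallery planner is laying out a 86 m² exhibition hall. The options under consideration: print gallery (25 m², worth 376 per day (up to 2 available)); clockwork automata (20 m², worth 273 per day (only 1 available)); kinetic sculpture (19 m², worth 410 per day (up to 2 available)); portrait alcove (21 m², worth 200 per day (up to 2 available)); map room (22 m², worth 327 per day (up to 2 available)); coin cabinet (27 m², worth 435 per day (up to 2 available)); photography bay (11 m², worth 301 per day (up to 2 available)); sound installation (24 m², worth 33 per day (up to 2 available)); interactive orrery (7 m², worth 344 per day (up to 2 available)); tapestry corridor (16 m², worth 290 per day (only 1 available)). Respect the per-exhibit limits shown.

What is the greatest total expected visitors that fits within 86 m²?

Filling by ratio: 2×kinetic sculpture + 2×photography bay + 2×interactive orrery for 2110, with 12 m² left unused.
Replace photography bay with map room: the trade gains 26 net, giving 2136 at 85 m².
Every other selection either busts 86 m² or exceeds an availability limit or fails to beat 2136.

2136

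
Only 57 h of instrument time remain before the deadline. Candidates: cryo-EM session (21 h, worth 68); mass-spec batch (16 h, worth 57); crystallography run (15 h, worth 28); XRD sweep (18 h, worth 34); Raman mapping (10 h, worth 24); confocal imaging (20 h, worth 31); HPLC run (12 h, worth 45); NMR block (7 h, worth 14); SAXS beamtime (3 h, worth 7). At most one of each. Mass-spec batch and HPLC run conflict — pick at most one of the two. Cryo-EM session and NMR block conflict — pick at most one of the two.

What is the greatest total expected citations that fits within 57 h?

Best packing: cryo-EM session + mass-spec batch + crystallography run + SAXS beamtime — 55 h, 160 total.
Every other selection either busts 57 h or breaks a pairing rule or fails to beat 160.

160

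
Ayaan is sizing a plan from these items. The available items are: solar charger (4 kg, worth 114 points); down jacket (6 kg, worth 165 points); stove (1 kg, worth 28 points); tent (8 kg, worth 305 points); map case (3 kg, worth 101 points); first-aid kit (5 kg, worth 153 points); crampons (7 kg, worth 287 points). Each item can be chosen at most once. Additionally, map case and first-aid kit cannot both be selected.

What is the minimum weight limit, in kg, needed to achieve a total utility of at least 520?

15

Look for the lowest-weight combination reaching 520.
Taking solar charger + tent + map case gives 520 (≥ 520) for 15 kg.
Below 15 kg the best achievable stays under 520.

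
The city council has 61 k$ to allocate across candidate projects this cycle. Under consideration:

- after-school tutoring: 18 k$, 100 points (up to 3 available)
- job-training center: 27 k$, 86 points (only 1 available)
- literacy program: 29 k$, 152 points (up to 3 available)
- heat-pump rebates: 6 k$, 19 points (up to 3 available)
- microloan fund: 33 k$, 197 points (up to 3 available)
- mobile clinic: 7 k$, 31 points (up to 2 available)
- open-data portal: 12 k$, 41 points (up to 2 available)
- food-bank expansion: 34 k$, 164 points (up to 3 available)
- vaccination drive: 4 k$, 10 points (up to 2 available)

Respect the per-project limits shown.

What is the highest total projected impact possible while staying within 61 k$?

331

Filling by ratio: after-school tutoring + microloan fund + mobile clinic for 328, with 3 k$ left unused.
Dropping microloan fund frees 33 k$; slotting in 2×after-school tutoring (36 k$) lifts the total to 331 at 61 k$.
No other feasible combination exceeds 331.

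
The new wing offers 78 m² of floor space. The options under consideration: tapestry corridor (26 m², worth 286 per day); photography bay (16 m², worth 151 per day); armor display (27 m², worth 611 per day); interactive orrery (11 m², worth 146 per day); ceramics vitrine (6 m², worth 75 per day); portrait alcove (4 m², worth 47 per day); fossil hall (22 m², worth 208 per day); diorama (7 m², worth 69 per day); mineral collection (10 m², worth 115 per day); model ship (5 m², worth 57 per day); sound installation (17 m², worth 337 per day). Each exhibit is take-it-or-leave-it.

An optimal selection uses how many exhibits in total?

6

The maximum expected visitors within 78 m² is 1353.
armor display + interactive orrery + ceramics vitrine + diorama + mineral collection + sound installation hits 1353 at 78 m².
Every optimal selection uses 6 exhibits.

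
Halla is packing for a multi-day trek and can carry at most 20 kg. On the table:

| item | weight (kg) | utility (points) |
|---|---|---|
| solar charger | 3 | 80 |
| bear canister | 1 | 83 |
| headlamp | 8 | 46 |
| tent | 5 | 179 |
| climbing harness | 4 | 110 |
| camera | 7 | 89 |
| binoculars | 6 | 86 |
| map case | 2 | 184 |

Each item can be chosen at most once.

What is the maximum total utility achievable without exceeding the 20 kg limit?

645

A density-first pass picks solar charger + bear canister + tent + climbing harness + map case — 636 at 15 kg.
The 3 kg tied up in solar charger is better spent on camera — total rises to 645 (19 kg).
Runner-up bear canister + tent + climbing harness + binoculars + map case tops out at 642.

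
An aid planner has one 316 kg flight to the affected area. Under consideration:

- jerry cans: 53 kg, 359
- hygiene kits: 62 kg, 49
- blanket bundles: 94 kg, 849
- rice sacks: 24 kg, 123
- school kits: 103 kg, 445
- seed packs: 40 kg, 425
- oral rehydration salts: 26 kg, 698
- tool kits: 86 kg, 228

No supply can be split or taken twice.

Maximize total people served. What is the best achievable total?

2776

Filling by ratio: jerry cans + hygiene kits + blanket bundles + rice sacks + seed packs + oral rehydration salts for 2503, with 17 kg left unused.
The 86 kg tied up in hygiene kits and rice sacks is better spent on school kits — total rises to 2776 (316 kg).
That's the maximum — no swap from here does better than 2776.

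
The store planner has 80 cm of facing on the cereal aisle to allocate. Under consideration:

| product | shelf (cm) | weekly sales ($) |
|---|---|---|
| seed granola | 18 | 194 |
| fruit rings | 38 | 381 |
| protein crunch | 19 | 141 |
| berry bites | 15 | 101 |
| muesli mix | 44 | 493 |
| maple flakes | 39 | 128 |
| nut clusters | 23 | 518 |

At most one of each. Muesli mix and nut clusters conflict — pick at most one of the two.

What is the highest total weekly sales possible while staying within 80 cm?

Seed granola + fruit rings + nut clusters uses 79 of the 80 cm and totals 1093.
Every other selection either busts 80 cm or breaks a pairing rule or fails to beat 1093.

1093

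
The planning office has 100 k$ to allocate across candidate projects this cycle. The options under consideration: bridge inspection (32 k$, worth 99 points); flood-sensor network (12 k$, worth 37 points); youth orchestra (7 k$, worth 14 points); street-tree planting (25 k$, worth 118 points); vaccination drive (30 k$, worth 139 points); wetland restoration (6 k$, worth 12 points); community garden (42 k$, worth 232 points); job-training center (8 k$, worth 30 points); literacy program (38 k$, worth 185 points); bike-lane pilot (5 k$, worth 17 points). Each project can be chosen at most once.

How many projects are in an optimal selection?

The maximum projected impact within 100 k$ is 489.
For example street-tree planting + vaccination drive + community garden achieves it, using 97 k$.
All optima have 3 projects.

3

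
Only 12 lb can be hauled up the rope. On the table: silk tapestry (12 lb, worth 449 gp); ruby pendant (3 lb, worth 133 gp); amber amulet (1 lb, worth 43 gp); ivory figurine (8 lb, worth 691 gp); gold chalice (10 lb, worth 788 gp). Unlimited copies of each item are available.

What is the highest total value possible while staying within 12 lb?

Taking the top-ratio items first gives ruby pendant + amber amulet + ivory figurine for 867 (12 lb).
The 11 lb tied up in ruby pendant and ivory figurine is better spent on amber amulet + gold chalice — total rises to 874 (12 lb).
Every other selection either busts 12 lb or fails to beat 874.

874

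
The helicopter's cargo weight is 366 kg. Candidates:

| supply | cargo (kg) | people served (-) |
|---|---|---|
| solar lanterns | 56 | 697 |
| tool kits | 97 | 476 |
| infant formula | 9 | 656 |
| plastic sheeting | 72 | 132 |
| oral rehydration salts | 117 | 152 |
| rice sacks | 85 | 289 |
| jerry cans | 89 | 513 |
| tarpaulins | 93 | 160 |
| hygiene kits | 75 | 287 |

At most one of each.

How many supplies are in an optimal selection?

5

The maximum people served within 366 kg is 2631.
solar lanterns + tool kits + infant formula + rice sacks + jerry cans hits 2631 at 336 kg.
Every optimal selection uses 5 supplies.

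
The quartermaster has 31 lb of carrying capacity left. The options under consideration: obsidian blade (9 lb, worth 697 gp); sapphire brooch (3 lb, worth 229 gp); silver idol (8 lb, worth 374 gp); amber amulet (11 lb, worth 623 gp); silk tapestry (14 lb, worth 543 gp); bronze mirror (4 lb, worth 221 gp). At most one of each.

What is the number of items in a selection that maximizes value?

4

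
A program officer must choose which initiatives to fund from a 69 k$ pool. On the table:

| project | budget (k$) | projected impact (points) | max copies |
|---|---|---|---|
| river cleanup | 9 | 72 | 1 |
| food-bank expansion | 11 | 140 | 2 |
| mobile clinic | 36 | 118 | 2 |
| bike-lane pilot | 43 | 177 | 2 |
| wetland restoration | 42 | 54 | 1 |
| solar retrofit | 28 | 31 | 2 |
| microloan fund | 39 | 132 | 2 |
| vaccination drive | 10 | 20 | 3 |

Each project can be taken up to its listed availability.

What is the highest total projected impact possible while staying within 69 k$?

470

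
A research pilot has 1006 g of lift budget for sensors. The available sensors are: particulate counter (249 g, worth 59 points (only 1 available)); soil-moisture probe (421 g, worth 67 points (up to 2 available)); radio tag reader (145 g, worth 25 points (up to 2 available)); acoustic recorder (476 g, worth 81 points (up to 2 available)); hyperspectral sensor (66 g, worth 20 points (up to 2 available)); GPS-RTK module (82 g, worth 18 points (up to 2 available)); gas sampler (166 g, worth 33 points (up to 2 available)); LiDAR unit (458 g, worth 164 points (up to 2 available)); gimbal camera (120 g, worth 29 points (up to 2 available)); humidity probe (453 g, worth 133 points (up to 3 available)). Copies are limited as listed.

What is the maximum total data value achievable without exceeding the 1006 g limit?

348

Hyperspectral sensor + 2×LiDAR unit uses 982 of the 1006 g and totals 348.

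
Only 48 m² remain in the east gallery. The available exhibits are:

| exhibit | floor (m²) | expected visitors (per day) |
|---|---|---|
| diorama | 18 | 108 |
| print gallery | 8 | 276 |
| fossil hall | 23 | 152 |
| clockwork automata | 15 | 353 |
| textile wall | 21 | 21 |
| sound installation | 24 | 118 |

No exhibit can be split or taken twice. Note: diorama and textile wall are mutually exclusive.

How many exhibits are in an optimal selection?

Best achievable expected visitors is 781.
One optimal bundle: print gallery + fossil hall + clockwork automata (46 m²).
All optima have 3 exhibits.

3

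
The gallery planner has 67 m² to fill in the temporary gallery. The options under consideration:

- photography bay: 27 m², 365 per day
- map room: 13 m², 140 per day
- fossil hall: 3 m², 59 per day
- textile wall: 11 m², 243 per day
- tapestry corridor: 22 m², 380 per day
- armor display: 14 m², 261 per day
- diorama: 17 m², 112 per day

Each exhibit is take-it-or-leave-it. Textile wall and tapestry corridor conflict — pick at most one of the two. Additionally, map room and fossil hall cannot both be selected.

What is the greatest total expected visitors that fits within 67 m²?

1065

Taking photography bay + fossil hall + tapestry corridor + armor display: 66 m² used, 1065 in expected visitors.
That's the maximum — no feasible swap from here does better than 1065.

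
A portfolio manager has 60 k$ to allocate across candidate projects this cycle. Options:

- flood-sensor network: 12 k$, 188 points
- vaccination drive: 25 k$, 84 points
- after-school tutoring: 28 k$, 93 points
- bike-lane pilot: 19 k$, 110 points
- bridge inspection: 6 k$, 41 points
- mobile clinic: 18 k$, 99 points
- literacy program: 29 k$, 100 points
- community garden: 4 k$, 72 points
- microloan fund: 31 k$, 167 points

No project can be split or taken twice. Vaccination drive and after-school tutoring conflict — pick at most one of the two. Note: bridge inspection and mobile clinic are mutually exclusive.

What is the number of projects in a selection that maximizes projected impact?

4

Best achievable projected impact is 469.
For example flood-sensor network + bike-lane pilot + mobile clinic + community garden achieves it, using 53 k$.
Any selection reaching 469 contains exactly 4 projects.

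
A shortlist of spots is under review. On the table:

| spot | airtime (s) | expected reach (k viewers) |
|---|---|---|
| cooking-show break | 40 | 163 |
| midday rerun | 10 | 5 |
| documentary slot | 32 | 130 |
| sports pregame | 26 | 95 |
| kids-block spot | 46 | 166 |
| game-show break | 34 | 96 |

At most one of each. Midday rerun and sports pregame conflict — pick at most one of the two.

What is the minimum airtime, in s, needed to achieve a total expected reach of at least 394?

112

Look for the lowest-airtime combination reaching 394.
Taking cooking-show break + sports pregame + kids-block spot gives 424 (≥ 394) for 112 s.
Below 112 s the best achievable stays under 394.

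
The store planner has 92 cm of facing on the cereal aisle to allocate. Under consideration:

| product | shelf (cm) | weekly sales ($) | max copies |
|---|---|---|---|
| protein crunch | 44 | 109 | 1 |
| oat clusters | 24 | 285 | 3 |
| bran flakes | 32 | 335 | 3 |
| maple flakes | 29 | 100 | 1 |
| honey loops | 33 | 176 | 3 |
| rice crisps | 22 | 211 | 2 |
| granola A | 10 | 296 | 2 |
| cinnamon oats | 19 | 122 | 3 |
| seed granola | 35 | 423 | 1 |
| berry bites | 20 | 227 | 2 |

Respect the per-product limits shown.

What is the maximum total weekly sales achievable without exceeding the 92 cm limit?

1447

Filling by ratio: oat clusters + 2×granola A + seed granola for 1300, with 13 cm left unused.
The 35 cm tied up in seed granola is better spent on 2×oat clusters — total rises to 1447 (92 cm).
Every other selection either busts 92 cm or exceeds an availability limit or fails to beat 1447.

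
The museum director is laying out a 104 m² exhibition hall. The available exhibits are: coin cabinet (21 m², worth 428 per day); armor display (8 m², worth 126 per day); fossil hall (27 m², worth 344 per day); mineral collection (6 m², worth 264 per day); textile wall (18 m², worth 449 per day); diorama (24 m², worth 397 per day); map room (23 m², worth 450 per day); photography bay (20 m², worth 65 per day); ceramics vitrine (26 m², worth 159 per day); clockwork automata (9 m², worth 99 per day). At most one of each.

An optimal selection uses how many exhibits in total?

6

The maximum expected visitors within 104 m² is 2114.
For example coin cabinet + armor display + mineral collection + textile wall + diorama + map room achieves it, using 100 m².
Every optimal selection uses 6 exhibits.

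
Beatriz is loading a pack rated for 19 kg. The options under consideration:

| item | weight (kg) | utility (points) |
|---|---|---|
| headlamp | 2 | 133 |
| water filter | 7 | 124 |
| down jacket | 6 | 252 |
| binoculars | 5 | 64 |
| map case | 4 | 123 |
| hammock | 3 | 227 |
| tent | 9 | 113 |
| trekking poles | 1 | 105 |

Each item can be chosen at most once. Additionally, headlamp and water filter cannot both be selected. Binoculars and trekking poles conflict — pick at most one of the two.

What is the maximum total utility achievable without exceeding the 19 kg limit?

840

Ranking by ratio (utility/kg): trekking poles 105.00, hammock 75.67, headlamp 66.50, down jacket 42.00.
Taking headlamp + down jacket + map case + hammock + trekking poles: 16 kg used, 840 in utility.
The closest alternative, headlamp + down jacket + map case + hammock, reaches only 735.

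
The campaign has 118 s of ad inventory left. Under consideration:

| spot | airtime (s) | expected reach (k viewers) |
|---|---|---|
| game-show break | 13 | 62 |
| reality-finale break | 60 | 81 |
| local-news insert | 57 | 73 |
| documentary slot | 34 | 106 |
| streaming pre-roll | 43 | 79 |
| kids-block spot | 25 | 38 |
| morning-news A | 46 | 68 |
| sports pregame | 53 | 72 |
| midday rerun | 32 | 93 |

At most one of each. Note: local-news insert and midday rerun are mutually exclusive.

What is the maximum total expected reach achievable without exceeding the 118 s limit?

299

Ranking by ratio (expected reach/s): game-show break 4.77, documentary slot 3.12, midday rerun 2.91, streaming pre-roll 1.84.
Best packing: game-show break + documentary slot + kids-block spot + midday rerun — 104 s, 299 total.
The spare 14 s is too small for any remaining spot, and no feasible exchange beats 299.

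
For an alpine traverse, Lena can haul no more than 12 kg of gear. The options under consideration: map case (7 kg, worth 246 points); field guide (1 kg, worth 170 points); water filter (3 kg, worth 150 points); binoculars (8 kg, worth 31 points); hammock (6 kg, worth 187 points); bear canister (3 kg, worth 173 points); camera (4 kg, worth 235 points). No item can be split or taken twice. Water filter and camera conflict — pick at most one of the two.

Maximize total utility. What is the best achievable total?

Ranking by ratio (utility/kg): field guide 170.00, camera 58.75, bear canister 57.67, water filter 50.00.
Taking map case + field guide + camera: 12 kg used, 651 in utility.
An exhaustive check of the 128 subsets confirms 651.

651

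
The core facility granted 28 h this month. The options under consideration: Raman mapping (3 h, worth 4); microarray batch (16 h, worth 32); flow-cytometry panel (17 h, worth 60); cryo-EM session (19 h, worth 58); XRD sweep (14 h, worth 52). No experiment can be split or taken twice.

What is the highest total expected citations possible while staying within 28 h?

64

Greedy by ratio would take Raman mapping + XRD sweep: 17 h used, total 56.
Dropping XRD sweep frees 14 h; slotting in flow-cytometry panel (17 h) lifts the total to 64 at 20 h.
Next best is Raman mapping + cryo-EM session at 62 (22 h) — short by 2.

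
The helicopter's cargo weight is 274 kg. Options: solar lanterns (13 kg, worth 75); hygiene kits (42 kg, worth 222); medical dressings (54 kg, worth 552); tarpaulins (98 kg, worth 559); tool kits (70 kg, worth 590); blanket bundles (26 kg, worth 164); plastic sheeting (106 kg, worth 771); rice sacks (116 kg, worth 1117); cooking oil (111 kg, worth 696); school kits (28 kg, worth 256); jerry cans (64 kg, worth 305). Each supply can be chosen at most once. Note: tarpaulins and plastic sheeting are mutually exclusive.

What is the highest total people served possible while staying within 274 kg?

Taking medical dressings + tool kits + rice sacks + school kits: 268 kg used, 2515 in people served.
The spare 6 kg is too small for any remaining supply, and no feasible exchange beats 2515.

2515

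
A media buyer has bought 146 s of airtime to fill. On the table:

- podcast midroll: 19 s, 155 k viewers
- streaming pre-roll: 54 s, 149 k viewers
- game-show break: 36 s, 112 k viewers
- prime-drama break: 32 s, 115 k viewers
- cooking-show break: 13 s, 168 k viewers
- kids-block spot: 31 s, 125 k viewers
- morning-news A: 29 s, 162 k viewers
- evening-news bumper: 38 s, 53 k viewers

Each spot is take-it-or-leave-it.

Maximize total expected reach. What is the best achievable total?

By expected reach per s: cooking-show break 12.92, podcast midroll 8.16, morning-news A 5.59 lead.
A density-first pass picks podcast midroll + prime-drama break + cooking-show break + kids-block spot + morning-news A — 725 at 124 s.
The 32 s tied up in prime-drama break is better spent on streaming pre-roll — total rises to 759 (146 s).
Next best is podcast midroll + prime-drama break + cooking-show break + kids-block spot + morning-news A at 725 (124 s) — short by 34.

759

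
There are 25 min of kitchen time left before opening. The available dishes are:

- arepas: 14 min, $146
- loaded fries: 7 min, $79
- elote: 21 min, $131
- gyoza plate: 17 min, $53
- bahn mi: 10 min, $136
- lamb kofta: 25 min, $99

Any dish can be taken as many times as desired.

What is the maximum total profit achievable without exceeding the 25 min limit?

Ranking by ratio (profit/min): bahn mi 13.60, loaded fries 11.29, arepas 10.43.
A density-first pass picks 2×bahn mi — 272 at 20 min.
The 10 min tied up in bahn mi is better spent on 2×loaded fries — total rises to 294 (24 min).
The spare 1 min is too small for any remaining dish, and no exchange beats 294.

294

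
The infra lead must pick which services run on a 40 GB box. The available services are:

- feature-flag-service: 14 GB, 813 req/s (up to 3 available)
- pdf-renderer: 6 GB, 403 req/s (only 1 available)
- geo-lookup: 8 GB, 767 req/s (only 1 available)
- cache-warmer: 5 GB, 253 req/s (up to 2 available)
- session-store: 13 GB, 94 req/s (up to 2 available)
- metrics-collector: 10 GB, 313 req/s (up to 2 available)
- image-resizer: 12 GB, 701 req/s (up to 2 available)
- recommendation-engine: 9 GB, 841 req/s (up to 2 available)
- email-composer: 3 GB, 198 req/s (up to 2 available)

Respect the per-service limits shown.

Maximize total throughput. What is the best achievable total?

A density-first pass picks pdf-renderer + geo-lookup + 2×recommendation-engine + 2×email-composer — 3248 at 38 GB.
The 3 GB tied up in email-composer is better spent on cache-warmer — total rises to 3303 (40 GB).
No other feasible combination exceeds 3303.

3303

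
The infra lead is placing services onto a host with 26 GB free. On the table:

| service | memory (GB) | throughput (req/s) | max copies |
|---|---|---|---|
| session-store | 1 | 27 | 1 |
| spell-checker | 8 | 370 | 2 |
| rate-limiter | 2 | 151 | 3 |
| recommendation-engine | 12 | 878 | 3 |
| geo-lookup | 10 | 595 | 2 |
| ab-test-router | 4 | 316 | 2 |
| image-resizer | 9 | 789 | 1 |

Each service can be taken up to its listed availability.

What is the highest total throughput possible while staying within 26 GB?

By throughput per GB: image-resizer 87.67, ab-test-router 79.00, rate-limiter 75.50, recommendation-engine 73.17 lead.
Taking the top-ratio services first gives session-store + 3×rate-limiter + 2×ab-test-router + image-resizer for 1901 (24 GB).
Dropping 3×rate-limiter and ab-test-router frees 10 GB; slotting in recommendation-engine (12 GB) lifts the total to 2010 at 26 GB.
No other feasible combination exceeds 2010.

2010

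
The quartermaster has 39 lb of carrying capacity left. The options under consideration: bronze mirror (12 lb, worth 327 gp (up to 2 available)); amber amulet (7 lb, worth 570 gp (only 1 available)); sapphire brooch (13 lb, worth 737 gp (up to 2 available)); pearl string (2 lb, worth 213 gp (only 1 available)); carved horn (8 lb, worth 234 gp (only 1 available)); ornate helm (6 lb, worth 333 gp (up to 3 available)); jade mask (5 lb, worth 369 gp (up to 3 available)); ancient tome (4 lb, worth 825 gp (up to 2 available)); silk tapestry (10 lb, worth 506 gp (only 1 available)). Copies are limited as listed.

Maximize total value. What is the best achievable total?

Density check — ancient tome 206.25, pearl string 106.50, amber amulet 81.43, jade mask 73.80 are the best per lb.
Taking amber amulet + pearl string + ornate helm + 3×jade mask + 2×ancient tome: 38 lb used, 3873 in value.
The spare 1 lb is too small for any remaining item, and no exchange beats 3873.

3873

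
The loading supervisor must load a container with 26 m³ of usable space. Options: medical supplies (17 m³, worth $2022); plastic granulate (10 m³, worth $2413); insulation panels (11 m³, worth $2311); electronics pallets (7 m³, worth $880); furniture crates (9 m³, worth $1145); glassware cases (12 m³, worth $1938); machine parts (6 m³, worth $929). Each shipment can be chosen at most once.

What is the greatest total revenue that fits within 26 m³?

Density check — plastic granulate 241.30, insulation panels 210.09, glassware cases 161.50 are the best per m³.
The ratio ordering already packs tightly: plastic granulate + insulation panels, 21 m³, 4724.

4724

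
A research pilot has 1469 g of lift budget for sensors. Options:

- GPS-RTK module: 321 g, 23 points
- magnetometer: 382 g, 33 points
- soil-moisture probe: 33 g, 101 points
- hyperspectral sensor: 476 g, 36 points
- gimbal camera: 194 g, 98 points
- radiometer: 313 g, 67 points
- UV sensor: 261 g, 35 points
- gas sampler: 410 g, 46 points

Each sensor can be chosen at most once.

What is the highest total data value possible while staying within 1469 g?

Density check — soil-moisture probe 3.06, gimbal camera 0.51, radiometer 0.21 are the best per g.
Filling by ratio: soil-moisture probe + gimbal camera + radiometer + UV sensor + gas sampler for 347, with 258 g left unused.
Replace UV sensor with hyperspectral sensor: the trade gains 1 net, giving 348 at 1426 g.
Next best is soil-moisture probe + gimbal camera + radiometer + UV sensor + gas sampler at 347 (1211 g) — short by 1.

348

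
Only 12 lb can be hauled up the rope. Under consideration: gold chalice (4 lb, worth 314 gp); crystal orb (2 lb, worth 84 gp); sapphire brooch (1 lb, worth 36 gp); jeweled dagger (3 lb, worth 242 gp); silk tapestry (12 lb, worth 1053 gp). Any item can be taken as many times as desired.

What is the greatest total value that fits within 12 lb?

1053

Density check — silk tapestry 87.75, jeweled dagger 80.67, gold chalice 78.50, crystal orb 42.00 are the best per lb.
The ratio ordering already packs tightly: silk tapestry, 12 lb, 1053.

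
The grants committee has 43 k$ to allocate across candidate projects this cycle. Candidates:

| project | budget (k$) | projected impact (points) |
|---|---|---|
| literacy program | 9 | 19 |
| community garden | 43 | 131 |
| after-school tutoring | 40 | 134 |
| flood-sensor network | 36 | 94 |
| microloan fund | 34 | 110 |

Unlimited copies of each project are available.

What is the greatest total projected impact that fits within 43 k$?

134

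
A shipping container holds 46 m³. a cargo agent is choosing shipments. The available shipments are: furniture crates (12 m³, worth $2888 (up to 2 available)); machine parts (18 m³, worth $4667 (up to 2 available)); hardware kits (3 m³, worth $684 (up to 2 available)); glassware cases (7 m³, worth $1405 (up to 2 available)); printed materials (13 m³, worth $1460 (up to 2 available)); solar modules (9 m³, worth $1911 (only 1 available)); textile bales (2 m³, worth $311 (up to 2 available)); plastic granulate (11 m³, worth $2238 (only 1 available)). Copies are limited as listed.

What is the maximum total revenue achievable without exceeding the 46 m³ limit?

A density-first pass picks 2×machine parts + 2×hardware kits + 2×textile bales — 11324 at 46 m³.
Replace hardware kits and 2×textile bales with glassware cases: the trade gains 99 net, giving 11423 at 46 m³.
No other feasible combination exceeds 11423.

11423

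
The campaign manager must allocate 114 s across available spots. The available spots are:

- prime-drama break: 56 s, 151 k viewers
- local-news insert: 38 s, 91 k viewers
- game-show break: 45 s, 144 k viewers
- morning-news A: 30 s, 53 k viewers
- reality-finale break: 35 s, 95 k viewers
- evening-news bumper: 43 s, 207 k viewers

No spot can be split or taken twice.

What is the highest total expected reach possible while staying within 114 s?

358

Greedy by ratio would take game-show break + evening-news bumper: 88 s used, total 351.
Replace game-show break with prime-drama break: the trade gains 7 net, giving 358 at 99 s.
The closest alternative, morning-news A + reality-finale break + evening-news bumper, reaches only 355.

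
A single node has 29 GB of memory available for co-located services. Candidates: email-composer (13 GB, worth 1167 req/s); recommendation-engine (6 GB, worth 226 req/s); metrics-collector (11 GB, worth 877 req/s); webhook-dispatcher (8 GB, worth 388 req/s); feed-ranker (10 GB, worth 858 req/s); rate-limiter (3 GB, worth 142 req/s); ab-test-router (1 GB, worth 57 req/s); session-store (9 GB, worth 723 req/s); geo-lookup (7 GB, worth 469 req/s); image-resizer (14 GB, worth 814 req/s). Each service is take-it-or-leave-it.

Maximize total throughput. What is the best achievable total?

2359

Density check — email-composer 89.77, feed-ranker 85.80, session-store 80.33 are the best per GB.
Greedy by ratio would take email-composer + feed-ranker + rate-limiter + ab-test-router: 27 GB used, total 2224.
But email-composer + session-store + geo-lookup fits in 29 GB and reaches 2359.
Next best is metrics-collector + feed-ranker + ab-test-router + geo-lookup at 2261 (29 GB) — short by 98.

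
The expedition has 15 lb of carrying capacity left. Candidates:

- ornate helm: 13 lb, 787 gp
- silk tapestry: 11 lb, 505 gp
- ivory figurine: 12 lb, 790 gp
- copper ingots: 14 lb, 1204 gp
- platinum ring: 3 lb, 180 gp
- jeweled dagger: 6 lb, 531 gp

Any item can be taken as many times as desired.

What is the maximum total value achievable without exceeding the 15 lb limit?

1242

Density check — jeweled dagger 88.50, copper ingots 86.00, ivory figurine 65.83, ornate helm 60.54 are the best per lb.
Platinum ring + 2×jeweled dagger uses 15 of the 15 lb and totals 1242.
No other feasible combination exceeds 1242.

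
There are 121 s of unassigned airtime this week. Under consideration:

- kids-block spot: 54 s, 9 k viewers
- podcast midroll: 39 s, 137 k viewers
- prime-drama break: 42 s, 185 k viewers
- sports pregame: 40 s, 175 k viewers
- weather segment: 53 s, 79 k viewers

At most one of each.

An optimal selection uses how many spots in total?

Best achievable expected reach is 497.
podcast midroll + prime-drama break + sports pregame hits 497 at 121 s.
Every optimal selection uses 3 spots.

3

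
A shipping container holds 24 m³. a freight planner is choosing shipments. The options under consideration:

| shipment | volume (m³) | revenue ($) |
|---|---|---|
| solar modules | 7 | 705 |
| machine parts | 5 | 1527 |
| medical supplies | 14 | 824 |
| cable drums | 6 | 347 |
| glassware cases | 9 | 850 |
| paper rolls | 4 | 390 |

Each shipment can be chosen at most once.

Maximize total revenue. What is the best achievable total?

3114

A density-first pass picks solar modules + machine parts + cable drums + paper rolls — 2969 at 22 m³.
The 7 m³ tied up in solar modules is better spent on glassware cases — total rises to 3114 (24 m³).
That's the maximum — no swap from here does better than 3114.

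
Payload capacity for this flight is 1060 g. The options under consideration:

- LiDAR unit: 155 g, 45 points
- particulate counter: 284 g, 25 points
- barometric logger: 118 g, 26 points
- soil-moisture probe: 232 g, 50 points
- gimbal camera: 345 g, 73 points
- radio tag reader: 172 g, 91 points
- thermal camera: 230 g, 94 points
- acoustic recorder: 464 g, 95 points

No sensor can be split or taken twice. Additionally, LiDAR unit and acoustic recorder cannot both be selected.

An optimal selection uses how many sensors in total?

The maximum data value within 1060 g is 329.
One optimal bundle: LiDAR unit + barometric logger + gimbal camera + radio tag reader + thermal camera (1020 g).
Any selection reaching 329 contains exactly 5 sensors.

5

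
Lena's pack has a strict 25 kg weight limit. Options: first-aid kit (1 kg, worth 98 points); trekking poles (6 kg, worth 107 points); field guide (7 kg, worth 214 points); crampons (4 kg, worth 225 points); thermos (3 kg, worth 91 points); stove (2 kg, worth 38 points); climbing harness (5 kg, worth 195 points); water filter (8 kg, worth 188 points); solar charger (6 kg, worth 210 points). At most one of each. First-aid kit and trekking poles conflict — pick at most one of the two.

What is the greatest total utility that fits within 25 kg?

980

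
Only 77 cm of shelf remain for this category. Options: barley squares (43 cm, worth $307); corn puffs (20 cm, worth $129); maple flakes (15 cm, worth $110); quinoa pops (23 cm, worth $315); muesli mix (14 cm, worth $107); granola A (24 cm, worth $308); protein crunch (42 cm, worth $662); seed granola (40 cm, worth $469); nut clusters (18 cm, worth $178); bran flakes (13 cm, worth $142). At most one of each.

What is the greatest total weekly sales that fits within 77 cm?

982

By weekly sales per cm: protein crunch 15.76, quinoa pops 13.70, granola A 12.83 lead.
Filling by ratio: quinoa pops + protein crunch for 977, with 12 cm left unused.
Dropping quinoa pops frees 23 cm; slotting in nut clusters + bran flakes (31 cm) lifts the total to 982 at 73 cm.
The closest alternative, quinoa pops + protein crunch, reaches only 977.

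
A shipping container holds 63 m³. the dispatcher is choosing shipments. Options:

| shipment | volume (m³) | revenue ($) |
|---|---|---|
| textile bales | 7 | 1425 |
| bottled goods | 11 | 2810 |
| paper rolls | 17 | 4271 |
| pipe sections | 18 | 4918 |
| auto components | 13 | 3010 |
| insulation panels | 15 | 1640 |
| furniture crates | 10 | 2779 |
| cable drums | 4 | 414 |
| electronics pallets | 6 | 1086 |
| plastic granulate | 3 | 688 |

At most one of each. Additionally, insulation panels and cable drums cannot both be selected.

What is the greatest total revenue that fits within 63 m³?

16203

Density check — furniture crates 277.90, pipe sections 273.22, bottled goods 255.45, paper rolls 251.24 are the best per m³.
Taking the top-ratio shipments first gives bottled goods + paper rolls + pipe sections + furniture crates + cable drums + plastic granulate for 15880 (63 m³).
Replace cable drums and plastic granulate with textile bales: the trade gains 323 net, giving 16203 at 63 m³.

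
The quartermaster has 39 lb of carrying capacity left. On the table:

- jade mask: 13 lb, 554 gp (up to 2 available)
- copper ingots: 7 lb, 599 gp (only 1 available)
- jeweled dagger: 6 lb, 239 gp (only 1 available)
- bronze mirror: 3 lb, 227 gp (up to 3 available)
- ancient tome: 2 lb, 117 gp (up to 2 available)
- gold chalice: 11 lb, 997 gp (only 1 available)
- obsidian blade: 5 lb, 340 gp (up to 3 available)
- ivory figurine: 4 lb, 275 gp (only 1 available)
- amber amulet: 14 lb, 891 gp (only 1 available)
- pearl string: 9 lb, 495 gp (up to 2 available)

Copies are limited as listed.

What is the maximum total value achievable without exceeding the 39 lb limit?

A density-first pass picks copper ingots + 3×bronze mirror + ancient tome + gold chalice + obsidian blade + ivory figurine — 3009 at 38 lb.
The 4 lb tied up in ivory figurine is better spent on obsidian blade — total rises to 3074 (39 lb).
Nothing else within 39 lb beats 3074.

3074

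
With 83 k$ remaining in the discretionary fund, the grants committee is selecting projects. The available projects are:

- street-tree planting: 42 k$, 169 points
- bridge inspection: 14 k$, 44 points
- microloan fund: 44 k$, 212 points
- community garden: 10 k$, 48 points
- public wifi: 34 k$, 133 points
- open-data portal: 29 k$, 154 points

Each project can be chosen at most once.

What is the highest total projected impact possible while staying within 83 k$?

414

Density check — open-data portal 5.31, microloan fund 4.82, community garden 4.80 are the best per k$.
Microloan fund + community garden + open-data portal uses 83 of the 83 k$ and totals 414.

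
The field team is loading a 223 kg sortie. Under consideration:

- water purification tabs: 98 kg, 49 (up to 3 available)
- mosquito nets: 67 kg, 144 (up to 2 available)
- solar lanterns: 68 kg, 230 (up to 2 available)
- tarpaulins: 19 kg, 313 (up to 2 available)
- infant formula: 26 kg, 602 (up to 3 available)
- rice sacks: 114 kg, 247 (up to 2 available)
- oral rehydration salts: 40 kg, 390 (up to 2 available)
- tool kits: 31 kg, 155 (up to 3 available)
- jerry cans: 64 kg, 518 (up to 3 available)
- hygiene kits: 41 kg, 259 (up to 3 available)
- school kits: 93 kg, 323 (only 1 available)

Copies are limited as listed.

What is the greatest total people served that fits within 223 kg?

Taking the top-ratio supplies first gives 2×tarpaulins + 3×infant formula + 2×oral rehydration salts for 3212 (196 kg).
The 40 kg tied up in oral rehydration salts is better spent on jerry cans — total rises to 3340 (220 kg).
Every other selection either busts 223 kg or exceeds an availability limit or fails to beat 3340.

3340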